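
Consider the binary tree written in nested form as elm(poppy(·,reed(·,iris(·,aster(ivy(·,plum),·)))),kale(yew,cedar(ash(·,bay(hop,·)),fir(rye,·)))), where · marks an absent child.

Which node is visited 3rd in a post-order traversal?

aster

Post-order visits the left subtree, then the right subtree, then the node.
At elm: go left to poppy.
  At poppy: no left child.
  At poppy: go right to reed.
    At reed: no left child.
    At reed: go right to iris.
      At iris: no left child.
      At iris: go right to aster.
        At aster: go left to ivy.
          At ivy: no left child.
          At ivy: go right to plum.
            plum is a leaf — visit plum.
          Visit ivy.
        At aster: no right child.
        Visit aster.
      Visit iris.
    Visit reed.
  Visit poppy.
At elm: go right to kale.
  At kale: go left to yew.
    yew is a leaf — visit yew.
  At kale: go right to cedar.
    At cedar: go left to ash.
      At ash: no left child.
      At ash: go right to bay.
        At bay: go left to hop.
          hop is a leaf — visit hop.
        At bay: no right child.
        Visit bay.
      Visit ash.
    At cedar: go right to fir.
      At fir: go left to rye.
        rye is a leaf — visit rye.
      At fir: no right child.
      Visit fir.
    Visit cedar.
  Visit kale.
Visit elm.
Full post-order sequence: plum, ivy, aster, iris, reed, poppy, yew, hop, bay, ash, rye, fir, cedar, kale, elm.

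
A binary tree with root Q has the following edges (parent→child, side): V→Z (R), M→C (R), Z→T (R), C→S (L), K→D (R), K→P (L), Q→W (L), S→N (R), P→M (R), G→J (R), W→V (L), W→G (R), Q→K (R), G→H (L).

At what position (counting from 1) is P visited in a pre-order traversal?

10

Pre-order visits the node, then its left subtree, then its right subtree.
Visit Q.
At Q: go left to W.
  Visit W.
  At W: go left to V.
    Visit V.
    At V: no left child.
    At V: go right to Z.
      Visit Z.
      At Z: no left child.
      At Z: go right to T.
        T is a leaf — visit T.
  At W: go right to G.
    Visit G.
    At G: go left to H.
      H is a leaf — visit H.
    At G: go right to J.
      J is a leaf — visit J.
At Q: go right to K.
  Visit K.
  At K: go left to P.
    Visit P.
    At P: no left child.
    At P: go right to M.
      Visit M.
      At M: no left child.
      At M: go right to C.
        Visit C.
        At C: go left to S.
          Visit S.
          At S: no left child.
          At S: go right to N.
            N is a leaf — visit N.
        At C: no right child.
  At K: go right to D.
    D is a leaf — visit D.
Full pre-order sequence: Q, W, V, Z, T, G, H, J, K, P, M, C, S, N, D.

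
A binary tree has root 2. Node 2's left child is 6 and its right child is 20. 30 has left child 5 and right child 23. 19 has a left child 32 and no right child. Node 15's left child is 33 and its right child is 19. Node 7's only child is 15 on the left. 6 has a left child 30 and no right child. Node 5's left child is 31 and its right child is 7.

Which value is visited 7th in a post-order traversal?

5

Post-order visits the left subtree, then the right subtree, then the node.
At 2: go left to 6.
  At 6: go left to 30.
    At 30: go left to 5.
      At 5: go left to 31.
        31 is a leaf — visit 31.
      At 5: go right to 7.
        At 7: go left to 15.
          At 15: go left to 33.
            33 is a leaf — visit 33.
          At 15: go right to 19.
            At 19: go left to 32.
              32 is a leaf — visit 32.
            At 19: no right child.
            Visit 19.
          Visit 15.
        At 7: no right child.
        Visit 7.
      Visit 5.
    At 30: go right to 23.
      23 is a leaf — visit 23.
    Visit 30.
  At 6: no right child.
  Visit 6.
At 2: go right to 20.
  20 is a leaf — visit 20.
Visit 2.
Full post-order sequence: 31, 33, 32, 19, 15, 7, 5, 23, 30, 6, 20, 2.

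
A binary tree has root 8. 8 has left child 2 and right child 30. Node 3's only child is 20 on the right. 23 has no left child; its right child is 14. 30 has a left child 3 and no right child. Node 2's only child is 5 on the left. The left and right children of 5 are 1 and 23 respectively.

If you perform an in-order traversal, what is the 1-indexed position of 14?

4

In-order visits the left subtree, then the node, then the right subtree.
At 8: go left to 2.
  At 2: go left to 5.
    At 5: go left to 1.
      1 is a leaf — visit 1.
    Visit 5.
    At 5: go right to 23.
      At 23: no left child.
      Visit 23.
      At 23: go right to 14.
        14 is a leaf — visit 14.
  Visit 2.
  At 2: no right child.
Visit 8.
At 8: go right to 30.
  At 30: go left to 3.
    At 3: no left child.
    Visit 3.
    At 3: go right to 20.
      20 is a leaf — visit 20.
  Visit 30.
  At 30: no right child.
Full in-order sequence: 1, 5, 23, 14, 2, 8, 3, 20, 30.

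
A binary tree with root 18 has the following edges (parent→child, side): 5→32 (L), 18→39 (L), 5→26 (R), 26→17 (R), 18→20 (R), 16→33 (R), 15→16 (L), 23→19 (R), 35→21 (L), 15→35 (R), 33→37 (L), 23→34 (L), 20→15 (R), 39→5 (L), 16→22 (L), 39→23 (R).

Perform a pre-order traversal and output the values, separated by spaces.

18 39 5 32 26 17 23 34 19 20 15 16 22 33 37 35 21

Pre-order visits the node, then its left subtree, then its right subtree.
Visit 18.
At 18: go left to 39.
  Visit 39.
  At 39: go left to 5.
    Visit 5.
    At 5: go left to 32.
      32 is a leaf — visit 32.
    At 5: go right to 26.
      Visit 26.
      At 26: no left child.
      At 26: go right to 17.
        17 is a leaf — visit 17.
  At 39: go right to 23.
    Visit 23.
    At 23: go left to 34.
      34 is a leaf — visit 34.
    At 23: go right to 19.
      19 is a leaf — visit 19.
At 18: go right to 20.
  Visit 20.
  At 20: no left child.
  At 20: go right to 15.
    Visit 15.
    At 15: go left to 16.
      Visit 16.
      At 16: go left to 22.
        22 is a leaf — visit 22.
      At 16: go right to 33.
        Visit 33.
        At 33: go left to 37.
          37 is a leaf — visit 37.
        At 33: no right child.
    At 15: go right to 35.
      Visit 35.
      At 35: go left to 21.
        21 is a leaf — visit 21.
      At 35: no right child.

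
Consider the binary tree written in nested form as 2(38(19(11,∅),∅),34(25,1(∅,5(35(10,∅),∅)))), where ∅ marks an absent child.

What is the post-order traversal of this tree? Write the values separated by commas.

11, 19, 38, 25, 10, 35, 5, 1, 34, 2

Post-order visits the left subtree, then the right subtree, then the node.
At 2: go left to 38.
  At 38: go left to 19.
    At 19: go left to 11.
      11 is a leaf — visit 11.
    At 19: no right child.
    Visit 19.
  At 38: no right child.
  Visit 38.
At 2: go right to 34.
  At 34: go left to 25.
    25 is a leaf — visit 25.
  At 34: go right to 1.
    At 1: no left child.
    At 1: go right to 5.
      At 5: go left to 35.
        At 35: go left to 10.
          10 is a leaf — visit 10.
        At 35: no right child.
        Visit 35.
      At 5: no right child.
      Visit 5.
    Visit 1.
  Visit 34.
Visit 2.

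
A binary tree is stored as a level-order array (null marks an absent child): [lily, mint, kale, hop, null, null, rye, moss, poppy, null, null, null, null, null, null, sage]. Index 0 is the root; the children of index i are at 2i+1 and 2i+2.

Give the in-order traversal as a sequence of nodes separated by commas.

sage, moss, hop, poppy, mint, lily, kale, rye

In-order visits the left subtree, then the node, then the right subtree.
At lily: go left to mint.
  At mint: go left to hop.
    At hop: go left to moss.
      At moss: go left to sage.
        sage is a leaf — visit sage.
      Visit moss.
      At moss: no right child.
    Visit hop.
    At hop: go right to poppy.
      poppy is a leaf — visit poppy.
  Visit mint.
  At mint: no right child.
Visit lily.
At lily: go right to kale.
  At kale: no left child.
  Visit kale.
  At kale: go right to rye.
    rye is a leaf — visit rye.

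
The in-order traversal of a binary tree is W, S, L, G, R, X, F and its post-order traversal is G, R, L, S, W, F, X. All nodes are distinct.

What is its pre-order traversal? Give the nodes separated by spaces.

The last element of post-order is the root; it splits in-order into left and right subtrees.
Root X: left subtree has 5 nodes {W, S, L, G, R}, right has 1 {F}.
  Root W: left subtree has 0 nodes { }, right has 4 {S, L, G, R}.
    Root S: left subtree has 0 nodes { }, right has 3 {L, G, R}.
      Root L: left subtree has 0 nodes { }, right has 2 {G, R}.
        Root R: left subtree has 1 node {G}, right has 0 { }.

X W S L R G F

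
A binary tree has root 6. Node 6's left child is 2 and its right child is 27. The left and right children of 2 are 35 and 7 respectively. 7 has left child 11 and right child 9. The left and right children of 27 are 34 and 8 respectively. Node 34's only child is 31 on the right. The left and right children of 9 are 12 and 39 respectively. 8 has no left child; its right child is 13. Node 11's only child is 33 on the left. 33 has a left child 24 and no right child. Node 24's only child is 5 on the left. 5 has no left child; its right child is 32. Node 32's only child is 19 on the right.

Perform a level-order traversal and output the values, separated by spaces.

Level-order visits nodes level by level from the root, left to right within each level.
Level 0: 6
Level 1: 2, 27
Level 2: 35, 7, 34, 8
Level 3: 11, 9, 31, 13
Level 4: 33, 12, 39
Level 5: 24
Level 6: 5
Level 7: 32
Level 8: 19

6 2 27 35 7 34 8 11 9 31 13 33 12 39 24 5 32 19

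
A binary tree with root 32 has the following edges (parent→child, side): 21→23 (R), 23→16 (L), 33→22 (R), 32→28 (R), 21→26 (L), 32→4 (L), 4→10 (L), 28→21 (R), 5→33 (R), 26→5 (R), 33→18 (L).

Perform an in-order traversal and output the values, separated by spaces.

In-order visits the left subtree, then the node, then the right subtree.
At 32: go left to 4.
  At 4: go left to 10.
    10 is a leaf — visit 10.
  Visit 4.
  At 4: no right child.
Visit 32.
At 32: go right to 28.
  At 28: no left child.
  Visit 28.
  At 28: go right to 21.
    At 21: go left to 26.
      At 26: no left child.
      Visit 26.
      At 26: go right to 5.
        At 5: no left child.
        Visit 5.
        At 5: go right to 33.
          At 33: go left to 18.
            18 is a leaf — visit 18.
          Visit 33.
          At 33: go right to 22.
            22 is a leaf — visit 22.
    Visit 21.
    At 21: go right to 23.
      At 23: go left to 16.
        16 is a leaf — visit 16.
      Visit 23.
      At 23: no right child.

10 4 32 28 26 5 18 33 22 21 16 23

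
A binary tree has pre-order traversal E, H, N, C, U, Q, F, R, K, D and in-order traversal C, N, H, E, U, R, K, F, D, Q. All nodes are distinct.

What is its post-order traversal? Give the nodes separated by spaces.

The first element of pre-order is the root; it splits in-order into left and right subtrees.
Root E: left subtree has 3 nodes {C, N, H}, right has 6 {U, R, K, F, D, Q}.
  Root H: left subtree has 2 nodes {C, N}, right has 0 { }.
    Root N: left subtree has 1 node {C}, right has 0 { }.
  Root U: left subtree has 0 nodes { }, right has 5 {R, K, F, D, Q}.
    Root Q: left subtree has 4 nodes {R, K, F, D}, right has 0 { }.
      Root F: left subtree has 2 nodes {R, K}, right has 1 {D}.
        Root R: left subtree has 0 nodes { }, right has 1 {K}.

C N H K R D F Q U E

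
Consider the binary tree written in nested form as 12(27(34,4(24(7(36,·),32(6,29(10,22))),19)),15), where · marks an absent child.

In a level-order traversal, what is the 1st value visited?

Level-order visits nodes level by level from the root, left to right within each level.
Level 0: 12
Level 1: 27, 15
Level 2: 34, 4
Level 3: 24, 19
Level 4: 7, 32
Level 5: 36, 6, 29
Level 6: 10, 22
Full level-order sequence: 12, 27, 15, 34, 4, 24, 19, 7, 32, 36, 6, 29, 10, 22.

12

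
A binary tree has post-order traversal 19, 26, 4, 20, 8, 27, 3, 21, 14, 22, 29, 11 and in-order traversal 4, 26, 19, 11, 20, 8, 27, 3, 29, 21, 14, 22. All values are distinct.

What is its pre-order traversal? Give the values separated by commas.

11, 4, 26, 19, 29, 3, 27, 8, 20, 22, 14, 21

The last element of post-order is the root; it splits in-order into left and right subtrees.
Root 11: left subtree has 3 nodes {4, 26, 19}, right has 8 {20, 8, 27, 3, 29, 21, 14, 22}.
  Root 4: left subtree has 0 nodes { }, right has 2 {26, 19}.
    Root 26: left subtree has 0 nodes { }, right has 1 {19}.
  Root 29: left subtree has 4 nodes {20, 8, 27, 3}, right has 3 {21, 14, 22}.
    Root 3: left subtree has 3 nodes {20, 8, 27}, right has 0 { }.
      Root 27: left subtree has 2 nodes {20, 8}, right has 0 { }.
        Root 8: left subtree has 1 node {20}, right has 0 { }.
    Root 22: left subtree has 2 nodes {21, 14}, right has 0 { }.
      Root 14: left subtree has 1 node {21}, right has 0 { }.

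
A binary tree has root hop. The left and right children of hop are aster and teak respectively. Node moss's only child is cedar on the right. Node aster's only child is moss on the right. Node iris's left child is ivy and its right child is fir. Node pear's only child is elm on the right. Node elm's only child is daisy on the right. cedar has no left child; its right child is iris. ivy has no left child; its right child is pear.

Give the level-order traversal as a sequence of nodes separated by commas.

Level-order visits nodes level by level from the root, left to right within each level.
Level 0: hop
Level 1: aster, teak
Level 2: moss
Level 3: cedar
Level 4: iris
Level 5: ivy, fir
Level 6: pear
Level 7: elm
Level 8: daisy

hop, aster, teak, moss, cedar, iris, ivy, fir, pear, elm, daisy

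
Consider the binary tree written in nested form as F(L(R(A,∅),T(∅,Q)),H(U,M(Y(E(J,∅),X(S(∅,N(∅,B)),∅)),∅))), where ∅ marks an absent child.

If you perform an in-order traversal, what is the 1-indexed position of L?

In-order visits the left subtree, then the node, then the right subtree.
At F: go left to L.
  At L: go left to R.
    At R: go left to A.
      A is a leaf — visit A.
    Visit R.
    At R: no right child.
  Visit L.
  At L: go right to T.
    At T: no left child.
    Visit T.
    At T: go right to Q.
      Q is a leaf — visit Q.
Visit F.
At F: go right to H.
  At H: go left to U.
    U is a leaf — visit U.
  Visit H.
  At H: go right to M.
    At M: go left to Y.
      At Y: go left to E.
        At E: go left to J.
          J is a leaf — visit J.
        Visit E.
        At E: no right child.
      Visit Y.
      At Y: go right to X.
        At X: go left to S.
          At S: no left child.
          Visit S.
          At S: go right to N.
            At N: no left child.
            Visit N.
            At N: go right to B.
              B is a leaf — visit B.
        Visit X.
        At X: no right child.
    Visit M.
    At M: no right child.
Full in-order sequence: A, R, L, T, Q, F, U, H, J, E, Y, S, N, B, X, M.

3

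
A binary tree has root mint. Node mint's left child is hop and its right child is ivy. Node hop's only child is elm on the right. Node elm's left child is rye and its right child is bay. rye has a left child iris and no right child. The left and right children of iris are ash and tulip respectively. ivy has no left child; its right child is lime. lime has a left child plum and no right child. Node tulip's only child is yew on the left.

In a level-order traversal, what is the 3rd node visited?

Level-order visits nodes level by level from the root, left to right within each level.
Level 0: mint
Level 1: hop, ivy
Level 2: elm, lime
Level 3: rye, bay, plum
Level 4: iris
Level 5: ash, tulip
Level 6: yew
Full level-order sequence: mint, hop, ivy, elm, lime, rye, bay, plum, iris, ash, tulip, yew.

ivy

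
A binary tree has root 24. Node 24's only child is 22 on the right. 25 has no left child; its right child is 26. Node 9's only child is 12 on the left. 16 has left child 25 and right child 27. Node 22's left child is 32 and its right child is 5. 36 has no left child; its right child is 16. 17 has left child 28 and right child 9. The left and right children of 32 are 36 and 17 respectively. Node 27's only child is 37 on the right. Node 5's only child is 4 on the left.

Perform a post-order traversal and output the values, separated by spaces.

26 25 37 27 16 36 28 12 9 17 32 4 5 22 24

Post-order visits the left subtree, then the right subtree, then the node.
At 24: no left child.
At 24: go right to 22.
  At 22: go left to 32.
    At 32: go left to 36.
      At 36: no left child.
      At 36: go right to 16.
        At 16: go left to 25.
          At 25: no left child.
          At 25: go right to 26.
            26 is a leaf — visit 26.
          Visit 25.
        At 16: go right to 27.
          At 27: no left child.
          At 27: go right to 37.
            37 is a leaf — visit 37.
          Visit 27.
        Visit 16.
      Visit 36.
    At 32: go right to 17.
      At 17: go left to 28.
        28 is a leaf — visit 28.
      At 17: go right to 9.
        At 9: go left to 12.
          12 is a leaf — visit 12.
        At 9: no right child.
        Visit 9.
      Visit 17.
    Visit 32.
  At 22: go right to 5.
    At 5: go left to 4.
      4 is a leaf — visit 4.
    At 5: no right child.
    Visit 5.
  Visit 22.
Visit 24.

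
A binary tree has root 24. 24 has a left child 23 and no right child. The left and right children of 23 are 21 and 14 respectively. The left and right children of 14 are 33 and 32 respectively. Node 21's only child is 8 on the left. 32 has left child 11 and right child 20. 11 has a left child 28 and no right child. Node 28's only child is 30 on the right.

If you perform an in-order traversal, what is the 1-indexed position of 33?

4

In-order visits the left subtree, then the node, then the right subtree.
At 24: go left to 23.
  At 23: go left to 21.
    At 21: go left to 8.
      8 is a leaf — visit 8.
    Visit 21.
    At 21: no right child.
  Visit 23.
  At 23: go right to 14.
    At 14: go left to 33.
      33 is a leaf — visit 33.
    Visit 14.
    At 14: go right to 32.
      At 32: go left to 11.
        At 11: go left to 28.
          At 28: no left child.
          Visit 28.
          At 28: go right to 30.
            30 is a leaf — visit 30.
        Visit 11.
        At 11: no right child.
      Visit 32.
      At 32: go right to 20.
        20 is a leaf — visit 20.
Visit 24.
At 24: no right child.
Full in-order sequence: 8, 21, 23, 33, 14, 28, 30, 11, 32, 20, 24.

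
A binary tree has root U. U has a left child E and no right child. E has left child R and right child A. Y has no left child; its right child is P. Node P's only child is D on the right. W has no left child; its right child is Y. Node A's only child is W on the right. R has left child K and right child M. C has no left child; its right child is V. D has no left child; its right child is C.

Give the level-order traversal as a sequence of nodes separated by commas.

Level-order visits nodes level by level from the root, left to right within each level.
Level 0: U
Level 1: E
Level 2: R, A
Level 3: K, M, W
Level 4: Y
Level 5: P
Level 6: D
Level 7: C
Level 8: V

U, E, R, A, K, M, W, Y, P, D, C, V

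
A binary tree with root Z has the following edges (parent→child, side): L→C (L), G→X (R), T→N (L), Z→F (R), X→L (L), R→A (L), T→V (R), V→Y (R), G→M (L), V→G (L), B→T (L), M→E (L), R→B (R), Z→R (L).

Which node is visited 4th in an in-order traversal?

In-order visits the left subtree, then the node, then the right subtree.
At Z: go left to R.
  At R: go left to A.
    A is a leaf — visit A.
  Visit R.
  At R: go right to B.
    At B: go left to T.
      At T: go left to N.
        N is a leaf — visit N.
      Visit T.
      At T: go right to V.
        At V: go left to G.
          At G: go left to M.
            At M: go left to E.
              E is a leaf — visit E.
            Visit M.
            At M: no right child.
          Visit G.
          At G: go right to X.
            At X: go left to L.
              At L: go left to C.
                C is a leaf — visit C.
              Visit L.
              At L: no right child.
            Visit X.
            At X: no right child.
        Visit V.
        At V: go right to Y.
          Y is a leaf — visit Y.
    Visit B.
    At B: no right child.
Visit Z.
At Z: go right to F.
  F is a leaf — visit F.
Full in-order sequence: A, R, N, T, E, M, G, C, L, X, V, Y, B, Z, F.

T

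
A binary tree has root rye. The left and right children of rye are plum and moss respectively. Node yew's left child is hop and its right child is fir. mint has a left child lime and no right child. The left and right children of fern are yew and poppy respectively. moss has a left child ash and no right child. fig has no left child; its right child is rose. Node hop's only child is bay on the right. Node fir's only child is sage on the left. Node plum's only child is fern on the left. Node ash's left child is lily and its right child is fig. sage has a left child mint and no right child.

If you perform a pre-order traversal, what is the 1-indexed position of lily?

Pre-order visits the node, then its left subtree, then its right subtree.
Visit rye.
At rye: go left to plum.
  Visit plum.
  At plum: go left to fern.
    Visit fern.
    At fern: go left to yew.
      Visit yew.
      At yew: go left to hop.
        Visit hop.
        At hop: no left child.
        At hop: go right to bay.
          bay is a leaf — visit bay.
      At yew: go right to fir.
        Visit fir.
        At fir: go left to sage.
          Visit sage.
          At sage: go left to mint.
            Visit mint.
            At mint: go left to lime.
              lime is a leaf — visit lime.
            At mint: no right child.
          At sage: no right child.
        At fir: no right child.
    At fern: go right to poppy.
      poppy is a leaf — visit poppy.
  At plum: no right child.
At rye: go right to moss.
  Visit moss.
  At moss: go left to ash.
    Visit ash.
    At ash: go left to lily.
      lily is a leaf — visit lily.
    At ash: go right to fig.
      Visit fig.
      At fig: no left child.
      At fig: go right to rose.
        rose is a leaf — visit rose.
  At moss: no right child.
Full pre-order sequence: rye, plum, fern, yew, hop, bay, fir, sage, mint, lime, poppy, moss, ash, lily, fig, rose.

14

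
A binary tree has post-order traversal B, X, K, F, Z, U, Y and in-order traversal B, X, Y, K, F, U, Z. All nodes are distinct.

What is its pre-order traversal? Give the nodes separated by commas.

The last element of post-order is the root; it splits in-order into left and right subtrees.
Root Y: left subtree has 2 nodes {B, X}, right has 4 {K, F, U, Z}.
  Root X: left subtree has 1 node {B}, right has 0 { }.
  Root U: left subtree has 2 nodes {K, F}, right has 1 {Z}.
    Root F: left subtree has 1 node {K}, right has 0 { }.

Y, X, B, U, F, K, Z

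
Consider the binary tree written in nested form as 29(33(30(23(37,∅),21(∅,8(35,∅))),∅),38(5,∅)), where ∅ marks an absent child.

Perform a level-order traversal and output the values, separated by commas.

29, 33, 38, 30, 5, 23, 21, 37, 8, 35

Level-order visits nodes level by level from the root, left to right within each level.
Level 0: 29
Level 1: 33, 38
Level 2: 30, 5
Level 3: 23, 21
Level 4: 37, 8
Level 5: 35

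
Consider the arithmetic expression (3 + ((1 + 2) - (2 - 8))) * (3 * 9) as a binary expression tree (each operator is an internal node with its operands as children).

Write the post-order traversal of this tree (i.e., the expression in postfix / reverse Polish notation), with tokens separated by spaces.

3 1 2 + 2 8 - - + 3 9 * *

Post-order on an expression tree gives postfix notation: for each operator, emit left operand, right operand, then the operator.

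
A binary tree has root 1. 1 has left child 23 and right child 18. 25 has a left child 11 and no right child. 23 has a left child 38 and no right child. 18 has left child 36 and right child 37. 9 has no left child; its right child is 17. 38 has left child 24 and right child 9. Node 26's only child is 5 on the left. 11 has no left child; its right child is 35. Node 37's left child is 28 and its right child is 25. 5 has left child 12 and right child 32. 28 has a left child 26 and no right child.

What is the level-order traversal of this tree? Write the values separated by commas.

Level-order visits nodes level by level from the root, left to right within each level.
Level 0: 1
Level 1: 23, 18
Level 2: 38, 36, 37
Level 3: 24, 9, 28, 25
Level 4: 17, 26, 11
Level 5: 5, 35
Level 6: 12, 32

1, 23, 18, 38, 36, 37, 24, 9, 28, 25, 17, 26, 11, 5, 35, 12, 32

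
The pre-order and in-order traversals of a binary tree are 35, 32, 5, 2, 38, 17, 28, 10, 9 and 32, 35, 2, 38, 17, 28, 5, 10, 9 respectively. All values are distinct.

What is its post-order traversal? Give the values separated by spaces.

The first element of pre-order is the root; it splits in-order into left and right subtrees.
Root 35: left subtree has 1 node {32}, right has 7 {2, 38, 17, 28, 5, 10, 9}.
  Root 5: left subtree has 4 nodes {2, 38, 17, 28}, right has 2 {10, 9}.
    Root 2: left subtree has 0 nodes { }, right has 3 {38, 17, 28}.
      Root 38: left subtree has 0 nodes { }, right has 2 {17, 28}.
        Root 17: left subtree has 0 nodes { }, right has 1 {28}.
    Root 10: left subtree has 0 nodes { }, right has 1 {9}.

32 28 17 38 2 9 10 5 35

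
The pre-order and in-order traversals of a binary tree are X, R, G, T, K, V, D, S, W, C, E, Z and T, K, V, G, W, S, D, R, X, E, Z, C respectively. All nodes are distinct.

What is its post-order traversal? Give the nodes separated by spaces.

V K T W S D G R Z E C X

The first element of pre-order is the root; it splits in-order into left and right subtrees.
Root X: left subtree has 8 nodes {T, K, V, G, W, S, D, R}, right has 3 {E, Z, C}.
  Root R: left subtree has 7 nodes {T, K, V, G, W, S, D}, right has 0 { }.
    Root G: left subtree has 3 nodes {T, K, V}, right has 3 {W, S, D}.
      Root T: left subtree has 0 nodes { }, right has 2 {K, V}.
        Root K: left subtree has 0 nodes { }, right has 1 {V}.
      Root D: left subtree has 2 nodes {W, S}, right has 0 { }.
        Root S: left subtree has 1 node {W}, right has 0 { }.
  Root C: left subtree has 2 nodes {E, Z}, right has 0 { }.
    Root E: left subtree has 0 nodes { }, right has 1 {Z}.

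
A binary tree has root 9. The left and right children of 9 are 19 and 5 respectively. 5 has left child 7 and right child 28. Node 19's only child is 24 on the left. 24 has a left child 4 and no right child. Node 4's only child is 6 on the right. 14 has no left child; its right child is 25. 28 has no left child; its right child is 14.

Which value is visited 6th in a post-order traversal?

Post-order visits the left subtree, then the right subtree, then the node.
At 9: go left to 19.
  At 19: go left to 24.
    At 24: go left to 4.
      At 4: no left child.
      At 4: go right to 6.
        6 is a leaf — visit 6.
      Visit 4.
    At 24: no right child.
    Visit 24.
  At 19: no right child.
  Visit 19.
At 9: go right to 5.
  At 5: go left to 7.
    7 is a leaf — visit 7.
  At 5: go right to 28.
    At 28: no left child.
    At 28: go right to 14.
      At 14: no left child.
      At 14: go right to 25.
        25 is a leaf — visit 25.
      Visit 14.
    Visit 28.
  Visit 5.
Visit 9.
Full post-order sequence: 6, 4, 24, 19, 7, 25, 14, 28, 5, 9.

25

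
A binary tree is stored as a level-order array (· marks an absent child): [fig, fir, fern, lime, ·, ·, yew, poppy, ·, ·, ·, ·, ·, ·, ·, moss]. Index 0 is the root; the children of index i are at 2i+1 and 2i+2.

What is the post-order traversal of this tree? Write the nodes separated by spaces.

moss poppy lime fir yew fern fig

Post-order visits the left subtree, then the right subtree, then the node.
At fig: go left to fir.
  At fir: go left to lime.
    At lime: go left to poppy.
      At poppy: go left to moss.
        moss is a leaf — visit moss.
      At poppy: no right child.
      Visit poppy.
    At lime: no right child.
    Visit lime.
  At fir: no right child.
  Visit fir.
At fig: go right to fern.
  At fern: no left child.
  At fern: go right to yew.
    yew is a leaf — visit yew.
  Visit fern.
Visit fig.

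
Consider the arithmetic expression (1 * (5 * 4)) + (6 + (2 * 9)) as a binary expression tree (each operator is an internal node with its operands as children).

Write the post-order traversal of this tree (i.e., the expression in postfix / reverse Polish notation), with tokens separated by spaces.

Post-order on an expression tree gives postfix notation: for each operator, emit left operand, right operand, then the operator.

1 5 4 * * 6 2 9 * + +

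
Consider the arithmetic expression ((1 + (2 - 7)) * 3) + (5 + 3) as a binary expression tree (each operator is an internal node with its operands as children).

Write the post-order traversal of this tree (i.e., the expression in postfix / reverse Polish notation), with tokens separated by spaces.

Post-order on an expression tree gives postfix notation: for each operator, emit left operand, right operand, then the operator.

1 2 7 - + 3 * 5 3 + +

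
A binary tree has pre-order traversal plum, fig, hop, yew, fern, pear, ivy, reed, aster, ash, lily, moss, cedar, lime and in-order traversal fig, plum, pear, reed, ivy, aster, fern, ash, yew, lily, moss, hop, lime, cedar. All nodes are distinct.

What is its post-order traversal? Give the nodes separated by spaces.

The first element of pre-order is the root; it splits in-order into left and right subtrees.
Root plum: left subtree has 1 node {fig}, right has 12 {pear, reed, ivy, aster, fern, ash, yew, lily, moss, hop, lime, cedar}.
  Root hop: left subtree has 9 nodes {pear, reed, ivy, aster, fern, ash, yew, lily, moss}, right has 2 {lime, cedar}.
    Root yew: left subtree has 6 nodes {pear, reed, ivy, aster, fern, ash}, right has 2 {lily, moss}.
      Root fern: left subtree has 4 nodes {pear, reed, ivy, aster}, right has 1 {ash}.
        Root pear: left subtree has 0 nodes { }, right has 3 {reed, ivy, aster}.
          Root ivy: left subtree has 1 node {reed}, right has 1 {aster}.
      Root lily: left subtree has 0 nodes { }, right has 1 {moss}.
    Root cedar: left subtree has 1 node {lime}, right has 0 { }.

fig reed aster ivy pear ash fern moss lily yew lime cedar hop plum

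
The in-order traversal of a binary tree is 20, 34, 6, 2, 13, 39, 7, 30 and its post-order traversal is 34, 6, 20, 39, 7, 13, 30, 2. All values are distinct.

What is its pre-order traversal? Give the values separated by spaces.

2 20 6 34 30 13 7 39

The last element of post-order is the root; it splits in-order into left and right subtrees.
Root 2: left subtree has 3 nodes {20, 34, 6}, right has 4 {13, 39, 7, 30}.
  Root 20: left subtree has 0 nodes { }, right has 2 {34, 6}.
    Root 6: left subtree has 1 node {34}, right has 0 { }.
  Root 30: left subtree has 3 nodes {13, 39, 7}, right has 0 { }.
    Root 13: left subtree has 0 nodes { }, right has 2 {39, 7}.
      Root 7: left subtree has 1 node {39}, right has 0 { }.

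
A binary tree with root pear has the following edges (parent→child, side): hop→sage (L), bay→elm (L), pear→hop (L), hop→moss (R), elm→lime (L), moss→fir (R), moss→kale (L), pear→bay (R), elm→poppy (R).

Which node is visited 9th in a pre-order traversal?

Pre-order visits the node, then its left subtree, then its right subtree.
Visit pear.
At pear: go left to hop.
  Visit hop.
  At hop: go left to sage.
    sage is a leaf — visit sage.
  At hop: go right to moss.
    Visit moss.
    At moss: go left to kale.
      kale is a leaf — visit kale.
    At moss: go right to fir.
      fir is a leaf — visit fir.
At pear: go right to bay.
  Visit bay.
  At bay: go left to elm.
    Visit elm.
    At elm: go left to lime.
      lime is a leaf — visit lime.
    At elm: go right to poppy.
      poppy is a leaf — visit poppy.
  At bay: no right child.
Full pre-order sequence: pear, hop, sage, moss, kale, fir, bay, elm, lime, poppy.

lime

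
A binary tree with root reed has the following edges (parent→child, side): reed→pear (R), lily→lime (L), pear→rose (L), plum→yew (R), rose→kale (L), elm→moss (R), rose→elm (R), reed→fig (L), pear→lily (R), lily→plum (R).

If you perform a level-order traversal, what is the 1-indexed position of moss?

Level-order visits nodes level by level from the root, left to right within each level.
Level 0: reed
Level 1: fig, pear
Level 2: rose, lily
Level 3: kale, elm, lime, plum
Level 4: moss, yew
Full level-order sequence: reed, fig, pear, rose, lily, kale, elm, lime, plum, moss, yew.

10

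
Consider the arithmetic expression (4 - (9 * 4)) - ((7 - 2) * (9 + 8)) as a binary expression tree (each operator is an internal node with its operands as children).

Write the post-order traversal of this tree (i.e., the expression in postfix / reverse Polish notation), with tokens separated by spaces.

Post-order on an expression tree gives postfix notation: for each operator, emit left operand, right operand, then the operator.

4 9 4 * - 7 2 - 9 8 + * -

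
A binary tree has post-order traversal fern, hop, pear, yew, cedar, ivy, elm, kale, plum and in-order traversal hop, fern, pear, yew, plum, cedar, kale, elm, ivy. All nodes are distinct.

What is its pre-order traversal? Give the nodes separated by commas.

plum, yew, pear, hop, fern, kale, cedar, elm, ivy

The last element of post-order is the root; it splits in-order into left and right subtrees.
Root plum: left subtree has 4 nodes {hop, fern, pear, yew}, right has 4 {cedar, kale, elm, ivy}.
  Root yew: left subtree has 3 nodes {hop, fern, pear}, right has 0 { }.
    Root pear: left subtree has 2 nodes {hop, fern}, right has 0 { }.
      Root hop: left subtree has 0 nodes { }, right has 1 {fern}.
  Root kale: left subtree has 1 node {cedar}, right has 2 {elm, ivy}.
    Root elm: left subtree has 0 nodes { }, right has 1 {ivy}.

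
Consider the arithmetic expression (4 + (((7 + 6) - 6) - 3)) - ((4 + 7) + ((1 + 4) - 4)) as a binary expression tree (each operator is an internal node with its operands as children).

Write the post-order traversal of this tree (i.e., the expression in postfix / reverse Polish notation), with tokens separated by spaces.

4 7 6 + 6 - 3 - + 4 7 + 1 4 + 4 - + -

Post-order on an expression tree gives postfix notation: for each operator, emit left operand, right operand, then the operator.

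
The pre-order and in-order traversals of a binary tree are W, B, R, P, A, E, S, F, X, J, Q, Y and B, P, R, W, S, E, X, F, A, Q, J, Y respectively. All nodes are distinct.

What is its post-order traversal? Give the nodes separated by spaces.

P R B S X F E Q Y J A W

The first element of pre-order is the root; it splits in-order into left and right subtrees.
Root W: left subtree has 3 nodes {B, P, R}, right has 8 {S, E, X, F, A, Q, J, Y}.
  Root B: left subtree has 0 nodes { }, right has 2 {P, R}.
    Root R: left subtree has 1 node {P}, right has 0 { }.
  Root A: left subtree has 4 nodes {S, E, X, F}, right has 3 {Q, J, Y}.
    Root E: left subtree has 1 node {S}, right has 2 {X, F}.
      Root F: left subtree has 1 node {X}, right has 0 { }.
    Root J: left subtree has 1 node {Q}, right has 1 {Y}.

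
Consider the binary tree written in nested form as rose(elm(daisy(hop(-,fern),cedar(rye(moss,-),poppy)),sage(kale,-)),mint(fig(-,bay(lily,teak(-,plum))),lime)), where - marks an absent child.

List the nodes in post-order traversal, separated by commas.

Post-order visits the left subtree, then the right subtree, then the node.
At rose: go left to elm.
  At elm: go left to daisy.
    At daisy: go left to hop.
      At hop: no left child.
      At hop: go right to fern.
        fern is a leaf — visit fern.
      Visit hop.
    At daisy: go right to cedar.
      At cedar: go left to rye.
        At rye: go left to moss.
          moss is a leaf — visit moss.
        At rye: no right child.
        Visit rye.
      At cedar: go right to poppy.
        poppy is a leaf — visit poppy.
      Visit cedar.
    Visit daisy.
  At elm: go right to sage.
    At sage: go left to kale.
      kale is a leaf — visit kale.
    At sage: no right child.
    Visit sage.
  Visit elm.
At rose: go right to mint.
  At mint: go left to fig.
    At fig: no left child.
    At fig: go right to bay.
      At bay: go left to lily.
        lily is a leaf — visit lily.
      At bay: go right to teak.
        At teak: no left child.
        At teak: go right to plum.
          plum is a leaf — visit plum.
        Visit teak.
      Visit bay.
    Visit fig.
  At mint: go right to lime.
    lime is a leaf — visit lime.
  Visit mint.
Visit rose.

fern, hop, moss, rye, poppy, cedar, daisy, kale, sage, elm, lily, plum, teak, bay, fig, lime, mint, rose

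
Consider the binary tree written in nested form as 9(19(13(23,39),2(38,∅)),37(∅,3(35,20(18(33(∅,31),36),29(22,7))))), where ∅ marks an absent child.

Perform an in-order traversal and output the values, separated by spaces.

In-order visits the left subtree, then the node, then the right subtree.
At 9: go left to 19.
  At 19: go left to 13.
    At 13: go left to 23.
      23 is a leaf — visit 23.
    Visit 13.
    At 13: go right to 39.
      39 is a leaf — visit 39.
  Visit 19.
  At 19: go right to 2.
    At 2: go left to 38.
      38 is a leaf — visit 38.
    Visit 2.
    At 2: no right child.
Visit 9.
At 9: go right to 37.
  At 37: no left child.
  Visit 37.
  At 37: go right to 3.
    At 3: go left to 35.
      35 is a leaf — visit 35.
    Visit 3.
    At 3: go right to 20.
      At 20: go left to 18.
        At 18: go left to 33.
          At 33: no left child.
          Visit 33.
          At 33: go right to 31.
            31 is a leaf — visit 31.
        Visit 18.
        At 18: go right to 36.
          36 is a leaf — visit 36.
      Visit 20.
      At 20: go right to 29.
        At 29: go left to 22.
          22 is a leaf — visit 22.
        Visit 29.
        At 29: go right to 7.
          7 is a leaf — visit 7.

23 13 39 19 38 2 9 37 35 3 33 31 18 36 20 22 29 7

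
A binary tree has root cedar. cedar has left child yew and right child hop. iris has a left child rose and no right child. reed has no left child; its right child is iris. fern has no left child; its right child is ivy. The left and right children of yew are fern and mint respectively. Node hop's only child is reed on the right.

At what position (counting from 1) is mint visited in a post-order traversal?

3

Post-order visits the left subtree, then the right subtree, then the node.
At cedar: go left to yew.
  At yew: go left to fern.
    At fern: no left child.
    At fern: go right to ivy.
      ivy is a leaf — visit ivy.
    Visit fern.
  At yew: go right to mint.
    mint is a leaf — visit mint.
  Visit yew.
At cedar: go right to hop.
  At hop: no left child.
  At hop: go right to reed.
    At reed: no left child.
    At reed: go right to iris.
      At iris: go left to rose.
        rose is a leaf — visit rose.
      At iris: no right child.
      Visit iris.
    Visit reed.
  Visit hop.
Visit cedar.
Full post-order sequence: ivy, fern, mint, yew, rose, iris, reed, hop, cedar.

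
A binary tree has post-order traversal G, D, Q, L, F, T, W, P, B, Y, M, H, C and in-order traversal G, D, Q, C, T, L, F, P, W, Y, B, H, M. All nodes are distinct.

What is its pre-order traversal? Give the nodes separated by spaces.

The last element of post-order is the root; it splits in-order into left and right subtrees.
Root C: left subtree has 3 nodes {G, D, Q}, right has 9 {T, L, F, P, W, Y, B, H, M}.
  Root Q: left subtree has 2 nodes {G, D}, right has 0 { }.
    Root D: left subtree has 1 node {G}, right has 0 { }.
  Root H: left subtree has 7 nodes {T, L, F, P, W, Y, B}, right has 1 {M}.
    Root Y: left subtree has 5 nodes {T, L, F, P, W}, right has 1 {B}.
      Root P: left subtree has 3 nodes {T, L, F}, right has 1 {W}.
        Root T: left subtree has 0 nodes { }, right has 2 {L, F}.
          Root F: left subtree has 1 node {L}, right has 0 { }.

C Q D G H Y P T F L W B M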